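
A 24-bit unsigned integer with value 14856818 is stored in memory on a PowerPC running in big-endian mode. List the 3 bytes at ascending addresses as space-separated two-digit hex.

14856818 in hexadecimal, padded to 24 bits, is 0xE2B272.
Split into bytes (most-significant first): E2 B2 72.
Big-endian stores the most-significant byte at the lowest address.
So the memory order matches the most-significant-first order: E2 B2 72.

E2 B2 72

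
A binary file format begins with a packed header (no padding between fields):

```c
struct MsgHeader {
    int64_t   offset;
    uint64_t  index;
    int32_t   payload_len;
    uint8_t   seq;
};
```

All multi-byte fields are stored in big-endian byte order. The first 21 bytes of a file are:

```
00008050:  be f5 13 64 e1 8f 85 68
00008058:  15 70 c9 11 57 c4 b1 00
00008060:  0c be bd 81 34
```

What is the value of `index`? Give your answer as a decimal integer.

1544955748512215296

`index` follows `offset` (8 bytes), so it starts at byte offset 8 and occupies 8 bytes.
Bytes at offsets 8..15: 15 70 C9 11 57 C4 B1 00.
In big-endian order the high byte comes first in memory.
The bytes are already most-significant first: 0x1570C91157C4B100.
0x1570C91157C4B100 = 1544955748512215296.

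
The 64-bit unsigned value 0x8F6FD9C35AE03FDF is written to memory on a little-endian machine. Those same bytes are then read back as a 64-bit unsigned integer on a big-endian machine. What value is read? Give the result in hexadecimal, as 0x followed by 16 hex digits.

0xDF3FE05AC3D96F8F

Stored little-endian, the bytes at ascending addresses are DF 3F E0 5A C3 D9 6F 8F.
Read back as big-endian, the last byte is least significant, giving 0xDF3FE05AC3D96F8F.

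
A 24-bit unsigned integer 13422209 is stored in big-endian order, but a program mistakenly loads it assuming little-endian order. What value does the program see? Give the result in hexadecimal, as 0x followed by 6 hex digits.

13422209 in 24-bit hexadecimal is 0xCCCE81.
Stored big-endian, the bytes at ascending addresses are CC CE 81.
Read back as little-endian, the first byte is least significant, giving 0x81CECC.

0x81CECC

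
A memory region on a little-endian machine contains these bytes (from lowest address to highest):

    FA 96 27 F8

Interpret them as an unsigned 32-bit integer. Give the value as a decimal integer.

Little-endian: lowest address holds the least-significant byte.
Reassemble most-significant byte first: F8 27 96 FA → 0xF82796FA.
0xF82796FA = 4163344122.

4163344122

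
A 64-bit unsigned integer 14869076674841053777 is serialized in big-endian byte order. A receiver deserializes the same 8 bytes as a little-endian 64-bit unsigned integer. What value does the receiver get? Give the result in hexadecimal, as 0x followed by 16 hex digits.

0x518AF2BD749259CE

14869076674841053777 in 64-bit hexadecimal is 0xCE599274BDF28A51.
Stored big-endian, the bytes at ascending addresses are CE 59 92 74 BD F2 8A 51.
Read back as little-endian, the first byte is least significant, giving 0x518AF2BD749259CE.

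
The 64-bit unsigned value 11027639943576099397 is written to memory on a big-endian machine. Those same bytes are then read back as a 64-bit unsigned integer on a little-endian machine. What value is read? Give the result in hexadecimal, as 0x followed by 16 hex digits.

0x451AC30B1A0C0A99

11027639943576099397 in 64-bit hexadecimal is 0x990A0C1A0BC31A45.
Stored big-endian, the bytes at ascending addresses are 99 0A 0C 1A 0B C3 1A 45.
Read back as little-endian, the first byte is least significant, giving 0x451AC30B1A0C0A99.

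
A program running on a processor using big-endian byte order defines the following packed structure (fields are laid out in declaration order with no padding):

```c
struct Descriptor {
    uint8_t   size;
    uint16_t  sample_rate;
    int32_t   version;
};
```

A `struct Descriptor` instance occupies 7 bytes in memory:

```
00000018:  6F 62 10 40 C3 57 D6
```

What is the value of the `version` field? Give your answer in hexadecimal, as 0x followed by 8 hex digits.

`version` follows `size` (1 B), `sample_rate` (2 B), so it starts at offset 1 + 2 = 3 and occupies 4 bytes.
Bytes at offsets 3..6: 40 C3 57 D6.
Big-endian: lowest address holds the most-significant byte.
The bytes are already most-significant first: 0x40C357D6.

0x40C357D6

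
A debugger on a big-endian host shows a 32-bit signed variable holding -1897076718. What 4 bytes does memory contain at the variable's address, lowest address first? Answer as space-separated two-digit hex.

8E EC E8 12

Two's complement of -1897076718 in 32 bits: 1897076718 = 0x711317EE; invert → 0x8EECE811; add 1 → 0x8EECE812.
Split into bytes (most-significant first): 8E EC E8 12.
In big-endian order the high byte comes first in memory.
So the memory order matches the most-significant-first order: 8E EC E8 12.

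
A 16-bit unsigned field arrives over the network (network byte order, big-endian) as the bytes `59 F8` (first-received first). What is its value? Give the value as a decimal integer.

Big-endian stores the most-significant byte at the lowest address.
The bytes are already most-significant first: 0x59F8.
0x59F8 = 23032.

23032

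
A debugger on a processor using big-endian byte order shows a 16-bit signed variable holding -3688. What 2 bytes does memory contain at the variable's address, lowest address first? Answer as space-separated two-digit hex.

Two's complement of -3688 in 16 bits: 3688 = 0x0E68; invert → 0xF197; add 1 → 0xF198.
Split into bytes (most-significant first): F1 98.
In big-endian order the high byte comes first in memory.
So the memory order matches the most-significant-first order: F1 98.

F1 98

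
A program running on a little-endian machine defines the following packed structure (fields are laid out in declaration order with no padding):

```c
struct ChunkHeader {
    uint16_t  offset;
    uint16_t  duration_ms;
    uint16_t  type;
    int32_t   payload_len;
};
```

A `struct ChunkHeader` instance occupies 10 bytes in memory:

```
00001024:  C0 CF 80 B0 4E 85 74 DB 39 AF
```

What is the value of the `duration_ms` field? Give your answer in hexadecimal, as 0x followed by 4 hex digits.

`duration_ms` follows `offset` (2 bytes), so it starts at byte offset 2 and occupies 2 bytes.
Bytes at offsets 2..3: 80 B0.
Little-endian stores the least-significant byte at the lowest address.
Reassemble most-significant byte first: B0 80 → 0xB080.

0xB080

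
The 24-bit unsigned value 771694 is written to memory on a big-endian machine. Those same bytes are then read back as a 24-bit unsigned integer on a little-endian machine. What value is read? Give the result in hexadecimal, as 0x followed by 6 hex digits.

0x6EC60B

771694 in 24-bit hexadecimal is 0x0BC66E.
Stored big-endian, the bytes at ascending addresses are 0B C6 6E.
Read back as little-endian, the first byte is least significant, giving 0x6EC60B.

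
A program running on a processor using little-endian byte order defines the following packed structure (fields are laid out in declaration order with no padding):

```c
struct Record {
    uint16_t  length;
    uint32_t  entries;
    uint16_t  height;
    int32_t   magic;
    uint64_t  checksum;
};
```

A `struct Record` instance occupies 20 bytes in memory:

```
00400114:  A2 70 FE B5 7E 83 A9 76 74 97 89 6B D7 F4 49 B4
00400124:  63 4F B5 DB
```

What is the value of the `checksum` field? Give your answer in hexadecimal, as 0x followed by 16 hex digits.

`checksum` follows `length` (2 B), `entries` (4 B), `height` (2 B), `magic` (4 B), so it starts at offset 2 + 4 + 2 + 4 = 12 and occupies 8 bytes.
Bytes at offsets 12..19: D7 F4 49 B4 63 4F B5 DB.
In little-endian order the low byte comes first in memory.
Reassemble most-significant byte first: DB B5 4F 63 B4 49 F4 D7 → 0xDBB54F63B449F4D7.

0xDBB54F63B449F4D7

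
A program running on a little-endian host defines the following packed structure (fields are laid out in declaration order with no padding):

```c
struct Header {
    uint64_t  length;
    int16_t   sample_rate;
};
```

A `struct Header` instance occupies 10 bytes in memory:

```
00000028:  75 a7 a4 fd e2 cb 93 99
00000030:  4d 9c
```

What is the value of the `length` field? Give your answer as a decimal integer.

11066412885157914485

`length` is the first field, at byte offset 0, occupying 8 bytes.
Bytes at offsets 0..7: 75 A7 A4 FD E2 CB 93 99.
Little-endian: lowest address holds the least-significant byte.
Reassemble most-significant byte first: 99 93 CB E2 FD A4 A7 75 → 0x9993CBE2FDA4A775.
0x9993CBE2FDA4A775 = 11066412885157914485.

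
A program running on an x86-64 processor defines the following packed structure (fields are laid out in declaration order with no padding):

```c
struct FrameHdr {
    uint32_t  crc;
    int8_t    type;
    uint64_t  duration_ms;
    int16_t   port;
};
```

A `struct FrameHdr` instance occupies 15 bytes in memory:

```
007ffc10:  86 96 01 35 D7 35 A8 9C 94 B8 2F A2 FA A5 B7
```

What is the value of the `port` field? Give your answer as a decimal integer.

`port` follows `crc` (4 B), `type` (1 B), `duration_ms` (8 B), so it starts at offset 4 + 1 + 8 = 13 and occupies 2 bytes.
Bytes at offsets 13..14: A5 B7.
Little-endian: lowest address holds the least-significant byte.
Reassemble most-significant byte first: B7 A5 → 0xB7A5.
Top bit is set, so as a signed 16-bit value this is 0xB7A5 − 2^16 = -18523.

-18523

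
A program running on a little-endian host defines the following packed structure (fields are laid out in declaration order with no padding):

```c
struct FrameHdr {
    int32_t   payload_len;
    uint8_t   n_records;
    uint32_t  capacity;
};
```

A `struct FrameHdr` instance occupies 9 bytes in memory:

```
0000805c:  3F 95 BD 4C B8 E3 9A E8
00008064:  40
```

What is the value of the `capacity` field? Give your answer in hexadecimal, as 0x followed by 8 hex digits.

`capacity` follows `payload_len` (4 B), `n_records` (1 B), so it starts at offset 4 + 1 = 5 and occupies 4 bytes.
Bytes at offsets 5..8: E3 9A E8 40.
Little-endian: lowest address holds the least-significant byte.
Reassemble most-significant byte first: 40 E8 9A E3 → 0x40E89AE3.

0x40E89AE3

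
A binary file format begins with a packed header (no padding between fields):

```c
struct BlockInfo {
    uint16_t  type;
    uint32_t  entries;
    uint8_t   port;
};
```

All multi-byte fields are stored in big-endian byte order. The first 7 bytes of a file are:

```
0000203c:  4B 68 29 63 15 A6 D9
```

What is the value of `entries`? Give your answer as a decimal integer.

694359462

`entries` follows `type` (2 bytes), so it starts at byte offset 2 and occupies 4 bytes.
Bytes at offsets 2..5: 29 63 15 A6.
Big-endian: lowest address holds the most-significant byte.
The bytes are already most-significant first: 0x296315A6.
0x296315A6 = 694359462.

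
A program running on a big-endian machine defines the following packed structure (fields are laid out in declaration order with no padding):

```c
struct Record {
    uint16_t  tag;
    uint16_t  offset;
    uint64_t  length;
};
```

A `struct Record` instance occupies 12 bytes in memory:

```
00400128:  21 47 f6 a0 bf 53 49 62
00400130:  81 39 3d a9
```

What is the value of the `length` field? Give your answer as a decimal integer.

13786443571734855081

`length` follows `tag` (2 B), `offset` (2 B), so it starts at offset 2 + 2 = 4 and occupies 8 bytes.
Bytes at offsets 4..11: BF 53 49 62 81 39 3D A9.
In big-endian order the high byte comes first in memory.
The bytes are already most-significant first: 0xBF53496281393DA9.
0xBF53496281393DA9 = 13786443571734855081.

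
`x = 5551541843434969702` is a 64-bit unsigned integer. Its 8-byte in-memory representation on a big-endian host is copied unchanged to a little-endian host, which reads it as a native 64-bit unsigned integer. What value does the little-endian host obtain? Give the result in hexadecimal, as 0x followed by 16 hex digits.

0x669AA8ADE4090B4D

5551541843434969702 in 64-bit hexadecimal is 0x4D0B09E4ADA89A66.
Stored big-endian, the bytes at ascending addresses are 4D 0B 09 E4 AD A8 9A 66.
Read back as little-endian, the first byte is least significant, giving 0x669AA8ADE4090B4D.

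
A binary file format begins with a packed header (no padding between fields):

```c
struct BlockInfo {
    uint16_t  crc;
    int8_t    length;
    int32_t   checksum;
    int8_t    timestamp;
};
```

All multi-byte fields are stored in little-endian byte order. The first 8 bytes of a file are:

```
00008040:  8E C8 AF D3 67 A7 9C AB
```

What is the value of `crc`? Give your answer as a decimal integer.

`crc` is the first field, at byte offset 0, occupying 2 bytes.
Bytes at offsets 0..1: 8E C8.
Little-endian: lowest address holds the least-significant byte.
Reassemble most-significant byte first: C8 8E → 0xC88E.
0xC88E = 51342.

51342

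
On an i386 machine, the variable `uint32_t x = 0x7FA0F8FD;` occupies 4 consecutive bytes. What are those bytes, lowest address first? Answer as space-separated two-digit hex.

Split into bytes (most-significant first): 7F A0 F8 FD.
Little-endian stores the least-significant byte at the lowest address.
So at ascending addresses the bytes are FD F8 A0 7F.

FD F8 A0 7F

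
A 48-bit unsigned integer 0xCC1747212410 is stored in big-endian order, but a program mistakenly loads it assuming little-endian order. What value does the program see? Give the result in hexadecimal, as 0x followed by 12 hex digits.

Stored big-endian, the bytes at ascending addresses are CC 17 47 21 24 10.
Read back as little-endian, the first byte is least significant, giving 0x1024214717CC.

0x1024214717CC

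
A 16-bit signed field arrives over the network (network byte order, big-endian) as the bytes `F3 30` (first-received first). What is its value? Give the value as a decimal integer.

In big-endian order the high byte comes first in memory.
The bytes are already most-significant first: 0xF330.
Top bit is set, so as a signed 16-bit value this is 0xF330 − 2^16 = -3280.

-3280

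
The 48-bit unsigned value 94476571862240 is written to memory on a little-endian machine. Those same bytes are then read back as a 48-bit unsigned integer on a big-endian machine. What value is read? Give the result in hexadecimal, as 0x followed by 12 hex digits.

94476571862240 in 48-bit hexadecimal is 0x55ED0A8164E0.
Stored little-endian, the bytes at ascending addresses are E0 64 81 0A ED 55.
Read back as big-endian, the last byte is least significant, giving 0xE064810AED55.

0xE064810AED55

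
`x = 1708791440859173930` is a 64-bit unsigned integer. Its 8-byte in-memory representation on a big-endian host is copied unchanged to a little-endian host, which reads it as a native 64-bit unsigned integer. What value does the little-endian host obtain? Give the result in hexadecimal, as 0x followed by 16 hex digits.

1708791440859173930 in 64-bit hexadecimal is 0x17B6D8C30BA3942A.
Stored big-endian, the bytes at ascending addresses are 17 B6 D8 C3 0B A3 94 2A.
Read back as little-endian, the first byte is least significant, giving 0x2A94A30BC3D8B617.

0x2A94A30BC3D8B617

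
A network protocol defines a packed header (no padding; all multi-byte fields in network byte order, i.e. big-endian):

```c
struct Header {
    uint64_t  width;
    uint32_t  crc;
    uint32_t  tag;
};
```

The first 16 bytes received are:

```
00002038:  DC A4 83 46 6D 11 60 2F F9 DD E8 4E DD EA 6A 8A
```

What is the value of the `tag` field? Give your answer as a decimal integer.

`tag` follows `width` (8 B), `crc` (4 B), so it starts at offset 8 + 4 = 12 and occupies 4 bytes.
Bytes at offsets 12..15: DD EA 6A 8A.
Big-endian: lowest address holds the most-significant byte.
The bytes are already most-significant first: 0xDDEA6A8A.
0xDDEA6A8A = 3723127434.

3723127434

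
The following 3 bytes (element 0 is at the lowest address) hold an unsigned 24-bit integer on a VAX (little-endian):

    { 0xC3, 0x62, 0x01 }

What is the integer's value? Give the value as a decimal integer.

90819

Little-endian stores the least-significant byte at the lowest address.
Reassemble most-significant byte first: 01 62 C3 → 0x0162C3.
0x0162C3 = 90819.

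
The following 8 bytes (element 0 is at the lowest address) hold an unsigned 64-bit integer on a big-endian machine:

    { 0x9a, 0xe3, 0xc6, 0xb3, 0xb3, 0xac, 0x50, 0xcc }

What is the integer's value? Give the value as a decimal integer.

11160982776670081228

Big-endian stores the most-significant byte at the lowest address.
The bytes are already most-significant first: 0x9AE3C6B3B3AC50CC.
0x9AE3C6B3B3AC50CC = 11160982776670081228.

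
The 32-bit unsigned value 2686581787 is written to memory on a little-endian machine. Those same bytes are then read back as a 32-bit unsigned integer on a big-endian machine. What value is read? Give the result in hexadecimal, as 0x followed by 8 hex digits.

2686581787 in 32-bit hexadecimal is 0xA021FC1B.
Stored little-endian, the bytes at ascending addresses are 1B FC 21 A0.
Read back as big-endian, the last byte is least significant, giving 0x1BFC21A0.

0x1BFC21A0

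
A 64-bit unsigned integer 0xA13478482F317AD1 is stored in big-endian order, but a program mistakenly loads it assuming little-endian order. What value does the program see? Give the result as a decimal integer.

15094431180234699937

Stored big-endian, the bytes at ascending addresses are A1 34 78 48 2F 31 7A D1.
Read back as little-endian, the first byte is least significant, giving 0xD17A312F487834A1.
0xD17A312F487834A1 = 15094431180234699937.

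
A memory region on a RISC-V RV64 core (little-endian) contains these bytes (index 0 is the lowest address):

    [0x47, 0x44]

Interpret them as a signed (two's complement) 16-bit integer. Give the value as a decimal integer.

Little-endian stores the least-significant byte at the lowest address.
Reassemble most-significant byte first: 44 47 → 0x4447.
0x4447 = 17479.

17479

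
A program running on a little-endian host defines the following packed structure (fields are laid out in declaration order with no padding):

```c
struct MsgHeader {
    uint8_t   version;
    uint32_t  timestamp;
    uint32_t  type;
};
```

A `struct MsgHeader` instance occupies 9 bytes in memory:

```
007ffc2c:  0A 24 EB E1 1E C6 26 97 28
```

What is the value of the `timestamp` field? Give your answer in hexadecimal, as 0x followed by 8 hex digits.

0x1EE1EB24

`timestamp` follows `version` (1 byte), so it starts at byte offset 1 and occupies 4 bytes.
Bytes at offsets 1..4: 24 EB E1 1E.
Little-endian stores the least-significant byte at the lowest address.
Reassemble most-significant byte first: 1E E1 EB 24 → 0x1EE1EB24.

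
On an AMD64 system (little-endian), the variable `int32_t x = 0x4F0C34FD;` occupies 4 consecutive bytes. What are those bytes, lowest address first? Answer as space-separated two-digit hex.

Split into bytes (most-significant first): 4F 0C 34 FD.
Little-endian: lowest address holds the least-significant byte.
So at ascending addresses the bytes are FD 34 0C 4F.

FD 34 0C 4F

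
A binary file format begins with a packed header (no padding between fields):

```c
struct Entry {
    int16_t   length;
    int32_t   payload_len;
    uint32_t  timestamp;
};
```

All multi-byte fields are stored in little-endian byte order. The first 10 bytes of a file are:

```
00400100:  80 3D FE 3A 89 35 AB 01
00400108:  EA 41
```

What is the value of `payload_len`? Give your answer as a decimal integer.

898185982

`payload_len` follows `length` (2 bytes), so it starts at byte offset 2 and occupies 4 bytes.
Bytes at offsets 2..5: FE 3A 89 35.
Little-endian: lowest address holds the least-significant byte.
Reassemble most-significant byte first: 35 89 3A FE → 0x35893AFE.
0x35893AFE = 898185982.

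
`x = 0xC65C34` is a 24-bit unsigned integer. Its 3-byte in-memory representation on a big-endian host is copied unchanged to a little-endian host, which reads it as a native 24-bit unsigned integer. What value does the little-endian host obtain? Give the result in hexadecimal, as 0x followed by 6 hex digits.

0x345CC6

Stored big-endian, the bytes at ascending addresses are C6 5C 34.
Read back as little-endian, the first byte is least significant, giving 0x345CC6.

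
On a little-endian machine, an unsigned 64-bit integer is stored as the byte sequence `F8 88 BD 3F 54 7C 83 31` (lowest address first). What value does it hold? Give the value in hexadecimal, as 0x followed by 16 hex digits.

0x31837C543FBD88F8

Little-endian: lowest address holds the least-significant byte.
Reassemble most-significant byte first: 31 83 7C 54 3F BD 88 F8 → 0x31837C543FBD88F8.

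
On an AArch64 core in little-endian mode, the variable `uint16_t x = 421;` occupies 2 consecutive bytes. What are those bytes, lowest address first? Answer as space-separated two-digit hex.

A5 01

421 in hexadecimal, padded to 16 bits, is 0x01A5.
Split into bytes (most-significant first): 01 A5.
In little-endian order the low byte comes first in memory.
So at ascending addresses the bytes are A5 01.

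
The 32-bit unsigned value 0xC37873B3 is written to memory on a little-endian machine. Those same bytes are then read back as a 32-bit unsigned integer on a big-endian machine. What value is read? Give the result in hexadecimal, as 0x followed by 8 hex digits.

0xB37378C3

Stored little-endian, the bytes at ascending addresses are B3 73 78 C3.
Read back as big-endian, the last byte is least significant, giving 0xB37378C3.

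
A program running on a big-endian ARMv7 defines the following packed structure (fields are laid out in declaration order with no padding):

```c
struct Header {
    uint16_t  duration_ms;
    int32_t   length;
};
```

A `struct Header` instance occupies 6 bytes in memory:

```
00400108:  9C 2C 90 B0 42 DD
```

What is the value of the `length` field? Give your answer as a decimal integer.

`length` follows `duration_ms` (2 bytes), so it starts at byte offset 2 and occupies 4 bytes.
Bytes at offsets 2..5: 90 B0 42 DD.
In big-endian order the high byte comes first in memory.
The bytes are already most-significant first: 0x90B042DD.
Top bit is set, so as a signed 32-bit value this is 0x90B042DD − 2^32 = -1867496739.

-1867496739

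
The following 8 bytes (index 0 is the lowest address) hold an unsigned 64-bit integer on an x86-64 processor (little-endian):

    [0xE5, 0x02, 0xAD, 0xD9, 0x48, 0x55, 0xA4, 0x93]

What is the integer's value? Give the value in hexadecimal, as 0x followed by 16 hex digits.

In little-endian order the low byte comes first in memory.
Reassemble most-significant byte first: 93 A4 55 48 D9 AD 02 E5 → 0x93A45548D9AD02E5.

0x93A45548D9AD02E5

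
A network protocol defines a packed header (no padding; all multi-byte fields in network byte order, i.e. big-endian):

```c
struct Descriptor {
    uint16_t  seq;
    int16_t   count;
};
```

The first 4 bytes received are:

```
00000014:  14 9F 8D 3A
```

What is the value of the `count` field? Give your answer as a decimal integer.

-29382

`count` follows `seq` (2 bytes), so it starts at byte offset 2 and occupies 2 bytes.
Bytes at offsets 2..3: 8D 3A.
Big-endian stores the most-significant byte at the lowest address.
The bytes are already most-significant first: 0x8D3A.
Top bit is set, so as a signed 16-bit value this is 0x8D3A − 2^16 = -29382.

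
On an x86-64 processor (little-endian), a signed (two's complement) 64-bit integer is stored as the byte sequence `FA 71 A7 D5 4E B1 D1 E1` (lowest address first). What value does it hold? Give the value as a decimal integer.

In little-endian order the low byte comes first in memory.
Reassemble most-significant byte first: E1 D1 B1 4E D5 A7 71 FA → 0xE1D1B14ED5A771FA.
Top bit is set, so as a signed 64-bit value this is 0xE1D1B14ED5A771FA − 2^64 = -2174762192893152774.

-2174762192893152774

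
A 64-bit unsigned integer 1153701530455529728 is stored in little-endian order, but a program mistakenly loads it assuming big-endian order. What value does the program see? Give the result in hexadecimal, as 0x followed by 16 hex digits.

1153701530455529728 in 64-bit hexadecimal is 0x1002C56DEBA05900.
Stored little-endian, the bytes at ascending addresses are 00 59 A0 EB 6D C5 02 10.
Read back as big-endian, the last byte is least significant, giving 0x0059A0EB6DC50210.

0x0059A0EB6DC50210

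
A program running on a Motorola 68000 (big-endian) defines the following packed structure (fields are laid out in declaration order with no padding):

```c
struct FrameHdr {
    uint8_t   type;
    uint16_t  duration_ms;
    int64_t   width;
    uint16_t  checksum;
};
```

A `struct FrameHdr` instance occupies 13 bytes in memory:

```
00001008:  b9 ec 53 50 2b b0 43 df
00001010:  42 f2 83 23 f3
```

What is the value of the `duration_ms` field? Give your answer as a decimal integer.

60499

`duration_ms` follows `type` (1 byte), so it starts at byte offset 1 and occupies 2 bytes.
Bytes at offsets 1..2: EC 53.
In big-endian order the high byte comes first in memory.
The bytes are already most-significant first: 0xEC53.
0xEC53 = 60499.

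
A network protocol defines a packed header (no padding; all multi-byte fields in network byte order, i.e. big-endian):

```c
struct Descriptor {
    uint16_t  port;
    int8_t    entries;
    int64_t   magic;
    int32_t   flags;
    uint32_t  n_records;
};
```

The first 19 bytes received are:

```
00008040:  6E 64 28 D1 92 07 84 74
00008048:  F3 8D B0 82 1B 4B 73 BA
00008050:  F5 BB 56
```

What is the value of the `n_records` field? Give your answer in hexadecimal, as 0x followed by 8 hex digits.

`n_records` follows `port` (2 B), `entries` (1 B), `magic` (8 B), `flags` (4 B), so it starts at offset 2 + 1 + 8 + 4 = 15 and occupies 4 bytes.
Bytes at offsets 15..18: BA F5 BB 56.
Big-endian stores the most-significant byte at the lowest address.
The bytes are already most-significant first: 0xBAF5BB56.

0xBAF5BB56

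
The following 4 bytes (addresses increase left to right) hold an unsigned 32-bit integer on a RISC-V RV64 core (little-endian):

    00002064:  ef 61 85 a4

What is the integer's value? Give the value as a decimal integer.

2760204783

In little-endian order the low byte comes first in memory.
Reassemble most-significant byte first: A4 85 61 EF → 0xA48561EF.
0xA48561EF = 2760204783.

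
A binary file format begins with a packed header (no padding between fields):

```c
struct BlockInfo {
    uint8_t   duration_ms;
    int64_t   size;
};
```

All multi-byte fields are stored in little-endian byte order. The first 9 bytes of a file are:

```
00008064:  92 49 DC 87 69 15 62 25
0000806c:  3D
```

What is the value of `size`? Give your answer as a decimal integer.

`size` follows `duration_ms` (1 byte), so it starts at byte offset 1 and occupies 8 bytes.
Bytes at offsets 1..8: 49 DC 87 69 15 62 25 3D.
Little-endian: lowest address holds the least-significant byte.
Reassemble most-significant byte first: 3D 25 62 15 69 87 DC 49 → 0x3D2562156987DC49.
0x3D2562156987DC49 = 4406035654556245065.

4406035654556245065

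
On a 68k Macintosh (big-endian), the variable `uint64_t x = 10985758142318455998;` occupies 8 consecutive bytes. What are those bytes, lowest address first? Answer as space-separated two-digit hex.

98 75 40 D3 4D 3F 2C BE

10985758142318455998 in hexadecimal, padded to 64 bits, is 0x987540D34D3F2CBE.
Split into bytes (most-significant first): 98 75 40 D3 4D 3F 2C BE.
Big-endian stores the most-significant byte at the lowest address.
So the memory order matches the most-significant-first order: 98 75 40 D3 4D 3F 2C BE.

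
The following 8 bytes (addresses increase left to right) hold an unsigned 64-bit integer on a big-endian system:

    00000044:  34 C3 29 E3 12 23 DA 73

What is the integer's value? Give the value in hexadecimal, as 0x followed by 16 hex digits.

0x34C329E31223DA73

Big-endian stores the most-significant byte at the lowest address.
The bytes are already most-significant first: 0x34C329E31223DA73.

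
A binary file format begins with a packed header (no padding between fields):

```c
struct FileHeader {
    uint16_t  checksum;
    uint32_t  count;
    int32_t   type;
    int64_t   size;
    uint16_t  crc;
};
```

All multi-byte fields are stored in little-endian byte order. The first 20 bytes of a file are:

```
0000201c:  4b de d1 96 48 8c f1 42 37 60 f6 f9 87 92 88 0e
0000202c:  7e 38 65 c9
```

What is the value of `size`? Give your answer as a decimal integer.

`size` follows `checksum` (2 B), `count` (4 B), `type` (4 B), so it starts at offset 2 + 4 + 4 = 10 and occupies 8 bytes.
Bytes at offsets 10..17: F6 F9 87 92 88 0E 7E 38.
Little-endian stores the least-significant byte at the lowest address.
Reassemble most-significant byte first: 38 7E 0E 88 92 87 F9 F6 → 0x387E0E889287F9F6.
0x387E0E889287F9F6 = 4070707092926233078.

4070707092926233078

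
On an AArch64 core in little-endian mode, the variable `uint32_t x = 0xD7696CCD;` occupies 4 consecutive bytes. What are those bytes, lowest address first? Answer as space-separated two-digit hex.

Split into bytes (most-significant first): D7 69 6C CD.
Little-endian stores the least-significant byte at the lowest address.
So at ascending addresses the bytes are CD 6C 69 D7.

CD 6C 69 D7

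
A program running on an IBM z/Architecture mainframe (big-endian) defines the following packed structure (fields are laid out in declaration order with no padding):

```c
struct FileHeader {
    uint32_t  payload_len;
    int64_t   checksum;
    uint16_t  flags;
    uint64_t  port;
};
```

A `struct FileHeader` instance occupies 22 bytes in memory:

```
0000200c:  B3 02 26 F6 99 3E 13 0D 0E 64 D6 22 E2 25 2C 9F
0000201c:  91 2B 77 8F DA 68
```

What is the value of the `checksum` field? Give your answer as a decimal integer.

`checksum` follows `payload_len` (4 bytes), so it starts at byte offset 4 and occupies 8 bytes.
Bytes at offsets 4..11: 99 3E 13 0D 0E 64 D6 22.
Big-endian: lowest address holds the most-significant byte.
The bytes are already most-significant first: 0x993E130D0E64D622.
Top bit is set, so as a signed 64-bit value this is 0x993E130D0E64D622 − 2^64 = -7404459790553524702.

-7404459790553524702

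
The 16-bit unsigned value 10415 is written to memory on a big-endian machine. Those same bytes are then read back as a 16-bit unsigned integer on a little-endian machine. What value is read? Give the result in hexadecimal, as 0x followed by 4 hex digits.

0xAF28

10415 in 16-bit hexadecimal is 0x28AF.
Stored big-endian, the bytes at ascending addresses are 28 AF.
Read back as little-endian, the first byte is least significant, giving 0xAF28.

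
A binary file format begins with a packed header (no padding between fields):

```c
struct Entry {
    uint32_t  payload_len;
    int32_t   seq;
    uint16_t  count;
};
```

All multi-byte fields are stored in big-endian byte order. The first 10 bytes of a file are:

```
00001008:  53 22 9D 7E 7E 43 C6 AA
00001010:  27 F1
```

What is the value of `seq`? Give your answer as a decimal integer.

2118370986

`seq` follows `payload_len` (4 bytes), so it starts at byte offset 4 and occupies 4 bytes.
Bytes at offsets 4..7: 7E 43 C6 AA.
Big-endian: lowest address holds the most-significant byte.
The bytes are already most-significant first: 0x7E43C6AA.
0x7E43C6AA = 2118370986.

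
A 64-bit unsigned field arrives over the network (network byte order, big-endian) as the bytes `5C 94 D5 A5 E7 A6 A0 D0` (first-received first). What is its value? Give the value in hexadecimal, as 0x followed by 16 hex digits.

0x5C94D5A5E7A6A0D0

In big-endian order the high byte comes first in memory.
The bytes are already most-significant first: 0x5C94D5A5E7A6A0D0.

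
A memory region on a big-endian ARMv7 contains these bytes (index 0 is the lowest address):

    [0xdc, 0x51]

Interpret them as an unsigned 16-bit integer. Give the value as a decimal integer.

Big-endian: lowest address holds the most-significant byte.
The bytes are already most-significant first: 0xDC51.
0xDC51 = 56401.

56401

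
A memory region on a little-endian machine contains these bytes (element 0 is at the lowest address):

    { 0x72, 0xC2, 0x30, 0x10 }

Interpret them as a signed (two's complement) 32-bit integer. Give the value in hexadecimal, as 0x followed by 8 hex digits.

0x1030C272

In little-endian order the low byte comes first in memory.
Reassemble most-significant byte first: 10 30 C2 72 → 0x1030C272.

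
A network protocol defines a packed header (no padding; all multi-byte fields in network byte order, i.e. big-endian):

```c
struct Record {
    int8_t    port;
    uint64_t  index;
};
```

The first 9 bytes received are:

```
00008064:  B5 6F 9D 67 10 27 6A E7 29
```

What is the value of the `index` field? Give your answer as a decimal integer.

`index` follows `port` (1 byte), so it starts at byte offset 1 and occupies 8 bytes.
Bytes at offsets 1..8: 6F 9D 67 10 27 6A E7 29.
In big-endian order the high byte comes first in memory.
The bytes are already most-significant first: 0x6F9D6710276AE729.
0x6F9D6710276AE729 = 8042697828632028969.

8042697828632028969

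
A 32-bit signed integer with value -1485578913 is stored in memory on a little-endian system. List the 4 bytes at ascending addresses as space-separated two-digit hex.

Two's complement of -1485578913 in 32 bits: 1485578913 = 0x588C22A1; invert → 0xA773DD5E; add 1 → 0xA773DD5F.
Split into bytes (most-significant first): A7 73 DD 5F.
Little-endian: lowest address holds the least-significant byte.
So at ascending addresses the bytes are 5F DD 73 A7.

5F DD 73 A7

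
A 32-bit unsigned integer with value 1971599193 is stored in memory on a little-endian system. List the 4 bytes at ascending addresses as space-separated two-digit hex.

1971599193 in hexadecimal, padded to 32 bits, is 0x75843759.
Split into bytes (most-significant first): 75 84 37 59.
In little-endian order the low byte comes first in memory.
So at ascending addresses the bytes are 59 37 84 75.

59 37 84 75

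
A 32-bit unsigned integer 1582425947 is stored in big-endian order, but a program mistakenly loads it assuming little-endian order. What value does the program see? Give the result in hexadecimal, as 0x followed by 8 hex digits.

1582425947 in 32-bit hexadecimal is 0x5E51E75B.
Stored big-endian, the bytes at ascending addresses are 5E 51 E7 5B.
Read back as little-endian, the first byte is least significant, giving 0x5BE7515E.

0x5BE7515E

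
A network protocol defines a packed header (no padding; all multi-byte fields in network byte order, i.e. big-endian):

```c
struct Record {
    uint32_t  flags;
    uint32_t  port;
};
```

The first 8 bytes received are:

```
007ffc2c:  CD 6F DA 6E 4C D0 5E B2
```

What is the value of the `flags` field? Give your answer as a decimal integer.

`flags` is the first field, at byte offset 0, occupying 4 bytes.
Bytes at offsets 0..3: CD 6F DA 6E.
In big-endian order the high byte comes first in memory.
The bytes are already most-significant first: 0xCD6FDA6E.
0xCD6FDA6E = 3446659694.

3446659694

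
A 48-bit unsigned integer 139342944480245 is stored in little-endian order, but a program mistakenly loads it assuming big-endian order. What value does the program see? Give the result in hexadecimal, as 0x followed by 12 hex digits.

0xF52BB54EBB7E

139342944480245 in 48-bit hexadecimal is 0x7EBB4EB52BF5.
Stored little-endian, the bytes at ascending addresses are F5 2B B5 4E BB 7E.
Read back as big-endian, the last byte is least significant, giving 0xF52BB54EBB7E.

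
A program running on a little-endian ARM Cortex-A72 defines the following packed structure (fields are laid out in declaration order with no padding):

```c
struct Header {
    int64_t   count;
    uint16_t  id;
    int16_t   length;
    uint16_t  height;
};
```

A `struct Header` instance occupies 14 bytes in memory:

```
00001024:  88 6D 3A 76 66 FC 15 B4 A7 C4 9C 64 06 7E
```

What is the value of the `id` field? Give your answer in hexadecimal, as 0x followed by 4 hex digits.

`id` follows `count` (8 bytes), so it starts at byte offset 8 and occupies 2 bytes.
Bytes at offsets 8..9: A7 C4.
Little-endian: lowest address holds the least-significant byte.
Reassemble most-significant byte first: C4 A7 → 0xC4A7.

0xC4A7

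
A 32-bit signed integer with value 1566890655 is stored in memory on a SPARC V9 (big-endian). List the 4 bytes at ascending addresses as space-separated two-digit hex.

5D 64 DA 9F

1566890655 in hexadecimal, padded to 32 bits, is 0x5D64DA9F.
Split into bytes (most-significant first): 5D 64 DA 9F.
In big-endian order the high byte comes first in memory.
So the memory order matches the most-significant-first order: 5D 64 DA 9F.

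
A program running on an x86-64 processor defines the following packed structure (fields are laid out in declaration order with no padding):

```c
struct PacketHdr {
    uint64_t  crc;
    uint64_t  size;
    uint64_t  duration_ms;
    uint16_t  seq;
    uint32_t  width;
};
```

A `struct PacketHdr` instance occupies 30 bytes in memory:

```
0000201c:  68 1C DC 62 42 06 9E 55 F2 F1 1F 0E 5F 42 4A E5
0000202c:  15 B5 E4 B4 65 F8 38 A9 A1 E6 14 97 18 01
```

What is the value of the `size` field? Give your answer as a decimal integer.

`size` follows `crc` (8 bytes), so it starts at byte offset 8 and occupies 8 bytes.
Bytes at offsets 8..15: F2 F1 1F 0E 5F 42 4A E5.
In little-endian order the low byte comes first in memory.
Reassemble most-significant byte first: E5 4A 42 5F 0E 1F F1 F2 → 0xE54A425F0E1FF1F2.
0xE54A425F0E1FF1F2 = 16522091158988386802.

16522091158988386802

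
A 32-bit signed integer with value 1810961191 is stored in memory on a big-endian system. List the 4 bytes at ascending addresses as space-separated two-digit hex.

6B F1 13 27

1810961191 in hexadecimal, padded to 32 bits, is 0x6BF11327.
Split into bytes (most-significant first): 6B F1 13 27.
In big-endian order the high byte comes first in memory.
So the memory order matches the most-significant-first order: 6B F1 13 27.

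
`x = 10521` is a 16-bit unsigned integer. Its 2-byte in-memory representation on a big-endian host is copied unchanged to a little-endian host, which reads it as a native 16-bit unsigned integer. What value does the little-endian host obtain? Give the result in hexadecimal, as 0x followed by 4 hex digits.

10521 in 16-bit hexadecimal is 0x2919.
Stored big-endian, the bytes at ascending addresses are 29 19.
Read back as little-endian, the first byte is least significant, giving 0x1929.

0x1929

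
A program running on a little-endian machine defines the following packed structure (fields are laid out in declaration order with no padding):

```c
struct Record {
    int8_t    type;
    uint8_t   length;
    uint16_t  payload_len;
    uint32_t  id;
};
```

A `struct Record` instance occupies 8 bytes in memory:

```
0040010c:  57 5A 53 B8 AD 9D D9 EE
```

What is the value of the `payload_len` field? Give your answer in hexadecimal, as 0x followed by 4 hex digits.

`payload_len` follows `type` (1 B), `length` (1 B), so it starts at offset 1 + 1 = 2 and occupies 2 bytes.
Bytes at offsets 2..3: 53 B8.
Little-endian: lowest address holds the least-significant byte.
Reassemble most-significant byte first: B8 53 → 0xB853.

0xB853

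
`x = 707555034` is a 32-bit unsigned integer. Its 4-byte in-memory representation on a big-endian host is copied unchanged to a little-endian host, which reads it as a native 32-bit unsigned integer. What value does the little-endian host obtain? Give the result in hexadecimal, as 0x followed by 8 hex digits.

0xDA6E2C2A

707555034 in 32-bit hexadecimal is 0x2A2C6EDA.
Stored big-endian, the bytes at ascending addresses are 2A 2C 6E DA.
Read back as little-endian, the first byte is least significant, giving 0xDA6E2C2A.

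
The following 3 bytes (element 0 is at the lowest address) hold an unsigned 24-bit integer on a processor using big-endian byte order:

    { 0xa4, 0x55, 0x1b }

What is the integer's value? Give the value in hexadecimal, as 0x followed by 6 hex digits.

0xA4551B

Big-endian stores the most-significant byte at the lowest address.
The bytes are already most-significant first: 0xA4551B.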